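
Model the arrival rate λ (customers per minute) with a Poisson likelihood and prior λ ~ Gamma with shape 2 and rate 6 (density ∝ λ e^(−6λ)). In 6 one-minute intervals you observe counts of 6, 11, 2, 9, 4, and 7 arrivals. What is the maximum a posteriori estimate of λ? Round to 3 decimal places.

Σxᵢ = 6+11+2+9+4+7 = 39, with n = 6.
Posterior ∝ λe^(−6λ) · λ^39e^(−6λ) = λ^40e^(−12λ), i.e. Gamma(shape=41, rate=12).
The mode of a Gamma(a, b) with a ≥ 1 (shape–rate) is (a−1)/b = 40/12 ≈ 3.333.

λ̂_MAP = 3.333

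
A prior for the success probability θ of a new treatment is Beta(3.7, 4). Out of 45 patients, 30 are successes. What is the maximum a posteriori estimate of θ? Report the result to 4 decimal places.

θ̂_MAP = 0.6450

Prior: Beta(3.7, 4).
Data: 30 successes in 45 trials. The binomial likelihood contributes θ^30(1−θ)^15, so the posterior is Beta(3.7+30, 4+15) = Beta(33.7, 19).
For Beta(a, b) with a, b > 1 the mode is (a−1)/(a+b−2) = 32.7/50.7 ≈ 0.6450.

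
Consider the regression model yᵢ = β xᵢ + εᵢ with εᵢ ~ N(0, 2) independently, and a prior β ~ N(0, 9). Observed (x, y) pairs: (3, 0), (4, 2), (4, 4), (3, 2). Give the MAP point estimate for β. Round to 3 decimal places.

log p(β | y) = −Σ(yᵢ − βxᵢ)²/(2·2) − β²/(2·9) + const.
Setting the derivative to zero: Σxᵢ(yᵢ − βxᵢ)/2 − β/9 = 0, so β = Σxᵢyᵢ / (Σxᵢ² + σ²/τ²).
Σxᵢyᵢ = 3·0 + 4·2 + 4·4 + 3·2 = 30; Σxᵢ² = 50; σ²/τ² = 2/9.
β̂_MAP = 30 / (50 + 2/9) = 30/(452/9) = 135/226 ≈ 0.597.

β̂_MAP = 0.597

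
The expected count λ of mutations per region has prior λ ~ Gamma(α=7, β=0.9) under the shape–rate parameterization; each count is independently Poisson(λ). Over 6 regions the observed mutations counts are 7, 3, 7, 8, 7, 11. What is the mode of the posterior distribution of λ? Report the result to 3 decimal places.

λ̂_MAP = 7.101

Σxᵢ = 7+3+7+8+7+11 = 43, with n = 6.
Posterior ∝ λ^6e^(−0.9λ) · λ^43e^(−6λ) = λ^49e^(−6.9λ), i.e. Gamma(shape=50, rate=6.9).
The mode of a Gamma(a, b) with a ≥ 1 (shape–rate) is (a−1)/b = 49/6.9 ≈ 7.101.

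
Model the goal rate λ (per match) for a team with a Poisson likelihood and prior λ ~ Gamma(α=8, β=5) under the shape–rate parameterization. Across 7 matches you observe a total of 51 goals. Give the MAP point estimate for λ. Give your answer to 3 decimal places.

λ̂_MAP = 4.833

Σxᵢ = 51, n = 7.
Posterior ∝ λ^7e^(−5λ) · λ^51e^(−7λ) = λ^58e^(−12λ), i.e. Gamma(shape=59, rate=12).
The mode of a Gamma(a, b) with a ≥ 1 (shape–rate) is (a−1)/b = 58/12 ≈ 4.833.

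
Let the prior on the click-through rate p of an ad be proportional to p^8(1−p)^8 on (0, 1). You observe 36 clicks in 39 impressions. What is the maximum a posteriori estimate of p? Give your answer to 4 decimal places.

p̂_MAP = 0.8000

The prior density ∝ p^8(1−p)^8 is the kernel of Beta(9, 9).
Data: 36 successes in 39 trials. The binomial likelihood contributes p^36(1−p)^3, so the posterior is Beta(9+36, 9+3) = Beta(45, 12).
For Beta(a, b) with a, b > 1 the mode is (a−1)/(a+b−2) = 44/55 ≈ 0.8000.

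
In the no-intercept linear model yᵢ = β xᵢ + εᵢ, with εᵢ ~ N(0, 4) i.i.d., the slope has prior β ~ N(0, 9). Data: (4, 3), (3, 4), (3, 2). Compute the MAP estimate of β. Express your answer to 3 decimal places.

β̂_MAP = 0.871

log p(β | y) = −Σ(yᵢ − βxᵢ)²/(2·4) − β²/(2·9) + const.
Setting the derivative to zero: Σxᵢ(yᵢ − βxᵢ)/4 − β/9 = 0, so β = Σxᵢyᵢ / (Σxᵢ² + σ²/τ²).
Σxᵢyᵢ = 4·3 + 3·4 + 3·2 = 30; Σxᵢ² = 34; σ²/τ² = 4/9.
β̂_MAP = 30 / (34 + 4/9) = 30/(310/9) = 27/31 ≈ 0.871.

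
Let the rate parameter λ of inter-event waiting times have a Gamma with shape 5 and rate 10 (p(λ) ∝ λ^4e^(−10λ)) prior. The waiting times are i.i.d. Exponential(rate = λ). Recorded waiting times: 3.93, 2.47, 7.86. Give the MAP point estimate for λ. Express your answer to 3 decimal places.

λ̂_MAP = 0.289

The Exponential(rate=λ) likelihood is ∝ λ^n e^(−λΣtᵢ). Here n = 3 and Σtᵢ = 3.93 + 2.47 + 7.86 = 14.26.
Posterior ∝ λ^4e^(−10λ) · λ^3e^(−14.26λ) = λ^7e^(−24.26λ), i.e. Gamma(8, 24.26).
Mode = (a−1)/b = 7/24.26 ≈ 0.289.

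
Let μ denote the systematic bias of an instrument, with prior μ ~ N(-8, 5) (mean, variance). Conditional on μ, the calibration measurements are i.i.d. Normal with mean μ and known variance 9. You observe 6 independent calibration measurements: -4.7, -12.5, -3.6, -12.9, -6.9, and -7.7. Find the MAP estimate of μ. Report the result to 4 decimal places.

μ̂_MAP = -8.0385

n = 6; x̄ = ((-4.7) + (-12.5) + (-3.6) + (-12.9) + (-6.9) + (-7.7))/6 = -48.3/6 = -8.05.
For a Normal prior and Normal likelihood with known variance, the posterior is Normal; its mode equals its mean, the precision-weighted average.
Prior precision 1/σ₀² = 1/5 = 0.2; data precision n/σ² = 6/9 = 2/3.
μ̂ = (0.2·(-8) + (2/3)·(-8.05)) / (0.2 + 2/3) = (-209/30)/(13/15) = -209/26 ≈ -8.0385.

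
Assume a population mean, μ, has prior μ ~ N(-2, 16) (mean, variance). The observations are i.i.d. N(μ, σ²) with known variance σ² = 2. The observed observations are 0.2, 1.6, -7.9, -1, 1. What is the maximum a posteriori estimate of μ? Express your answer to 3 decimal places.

μ̂_MAP = -1.239

n = 5; x̄ = (0.2 + 1.6 + (-7.9) + (-1) + 1)/5 = -6.1/5 = -1.22.
For a Normal prior and Normal likelihood with known variance, the posterior is Normal; its mode equals its mean, the precision-weighted average.
Prior precision 1/σ₀² = 1/16 = 0.0625; data precision n/σ² = 5/2 = 2.5.
μ̂ = (0.0625·(-2) + 2.5·(-1.22)) / (0.0625 + 2.5) = (-3.175)/2.5625 = -254/205 ≈ -1.239.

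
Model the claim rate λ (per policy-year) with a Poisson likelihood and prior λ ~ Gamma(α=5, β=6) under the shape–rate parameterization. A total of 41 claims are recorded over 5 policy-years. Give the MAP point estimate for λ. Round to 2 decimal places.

λ̂_MAP = 4.09

Σxᵢ = 41, n = 5.
Posterior ∝ λ^4e^(−6λ) · λ^41e^(−5λ) = λ^45e^(−11λ), i.e. Gamma(shape=46, rate=11).
The mode of a Gamma(a, b) with a ≥ 1 (shape–rate) is (a−1)/b = 45/11 ≈ 4.09.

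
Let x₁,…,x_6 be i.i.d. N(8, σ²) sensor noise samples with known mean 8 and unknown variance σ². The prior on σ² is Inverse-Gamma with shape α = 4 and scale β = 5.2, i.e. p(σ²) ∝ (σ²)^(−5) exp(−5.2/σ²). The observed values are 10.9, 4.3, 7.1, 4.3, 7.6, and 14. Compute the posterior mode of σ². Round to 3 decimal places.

Sum of squared deviations about the known mean: SS = (10.9−8)² + (4.3−8)² + (7.1−8)² + (4.3−8)² + (7.6−8)² + (14−8)² = 72.76.
The Normal likelihood contributes (σ²)^(−n/2) exp(−SS/(2σ²)), so the posterior is Inverse-Gamma(α + n/2, β + SS/2) = Inverse-Gamma(7, 41.58).
The mode of Inverse-Gamma(a, b) is b/(a+1) = 41.58/8 ≈ 5.198.

σ̂²_MAP = 5.198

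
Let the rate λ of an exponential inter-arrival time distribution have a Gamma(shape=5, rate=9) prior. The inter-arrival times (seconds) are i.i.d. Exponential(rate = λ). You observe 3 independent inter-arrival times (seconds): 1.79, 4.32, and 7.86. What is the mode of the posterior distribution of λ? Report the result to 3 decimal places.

λ̂_MAP = 0.305

The Exponential(rate=λ) likelihood is ∝ λ^n e^(−λΣtᵢ). Here n = 3 and Σtᵢ = 1.79 + 4.32 + 7.86 = 13.97.
Posterior ∝ λ^4e^(−9λ) · λ^3e^(−13.97λ) = λ^7e^(−22.97λ), i.e. Gamma(8, 22.97).
Mode = (a−1)/b = 7/22.97 ≈ 0.305.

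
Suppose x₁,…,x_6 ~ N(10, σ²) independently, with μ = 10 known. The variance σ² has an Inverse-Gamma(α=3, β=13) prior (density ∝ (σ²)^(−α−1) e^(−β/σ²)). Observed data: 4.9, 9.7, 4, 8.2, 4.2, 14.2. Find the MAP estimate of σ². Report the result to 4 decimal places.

σ̂²_MAP = 10.1871

Sum of squared deviations about the known mean: SS = (4.9−10)² + (9.7−10)² + (4−10)² + (8.2−10)² + (4.2−10)² + (14.2−10)² = 116.62.
The Normal likelihood contributes (σ²)^(−n/2) exp(−SS/(2σ²)), so the posterior is Inverse-Gamma(α + n/2, β + SS/2) = Inverse-Gamma(6, 71.31).
The mode of Inverse-Gamma(a, b) is b/(a+1) = 71.31/7 ≈ 10.1871.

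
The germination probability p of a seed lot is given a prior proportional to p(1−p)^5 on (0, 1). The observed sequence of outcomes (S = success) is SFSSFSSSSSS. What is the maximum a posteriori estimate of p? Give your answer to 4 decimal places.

p̂_MAP = 0.5882

The prior density ∝ p(1−p)^5 is the kernel of Beta(2, 6).
Data: 9 successes in 11 trials (from the sequence). The binomial likelihood contributes p^9(1−p)^2, so the posterior is Beta(2+9, 6+2) = Beta(11, 8).
For Beta(a, b) with a, b > 1 the mode is (a−1)/(a+b−2) = 10/17 ≈ 0.5882.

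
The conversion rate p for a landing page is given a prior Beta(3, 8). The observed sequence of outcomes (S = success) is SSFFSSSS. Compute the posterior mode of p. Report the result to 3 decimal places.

Prior: Beta(3, 8).
Data: 6 successes in 8 trials (from the sequence). The binomial likelihood contributes p^6(1−p)^2, so the posterior is Beta(3+6, 8+2) = Beta(9, 10).
For Beta(a, b) with a, b > 1 the mode is (a−1)/(a+b−2) = 8/17 ≈ 0.471.

p̂_MAP = 0.471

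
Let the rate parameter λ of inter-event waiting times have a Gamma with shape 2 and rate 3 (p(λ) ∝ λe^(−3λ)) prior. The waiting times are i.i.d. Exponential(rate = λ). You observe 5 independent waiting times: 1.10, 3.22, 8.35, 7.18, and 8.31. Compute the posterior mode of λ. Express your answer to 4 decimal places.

The Exponential(rate=λ) likelihood is ∝ λ^n e^(−λΣtᵢ). Here n = 5 and Σtᵢ = 1.10 + 3.22 + 8.35 + 7.18 + 8.31 = 28.16.
Posterior ∝ λe^(−3λ) · λ^5e^(−28.16λ) = λ^6e^(−31.16λ), i.e. Gamma(7, 31.16).
Mode = (a−1)/b = 6/31.16 ≈ 0.1926.

λ̂_MAP = 0.1926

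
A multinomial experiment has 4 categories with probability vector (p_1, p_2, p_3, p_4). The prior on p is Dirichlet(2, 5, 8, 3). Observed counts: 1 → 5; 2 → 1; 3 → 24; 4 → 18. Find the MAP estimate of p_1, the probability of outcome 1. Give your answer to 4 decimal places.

MAP estimate: 0.0968

The posterior is Dirichlet(αᵢ + nᵢ) = Dirichlet(7, 6, 32, 21).
For a Dirichlet(a₁,…,a_K) with all aᵢ > 1, the mode has j-th component (aⱼ − 1)/(Σaᵢ − K).
Here Σaᵢ = 66 and K = 4, so p_1 = (7 − 1)/(66 − 4) = 6/62 ≈ 0.0968.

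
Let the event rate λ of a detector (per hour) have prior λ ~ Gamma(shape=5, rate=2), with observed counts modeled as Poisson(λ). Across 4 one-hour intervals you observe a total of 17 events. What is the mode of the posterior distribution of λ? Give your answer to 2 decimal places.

Σxᵢ = 17, n = 4.
Posterior ∝ λ^4e^(−2λ) · λ^17e^(−4λ) = λ^21e^(−6λ), i.e. Gamma(shape=22, rate=6).
The mode of a Gamma(a, b) with a ≥ 1 (shape–rate) is (a−1)/b = 21/6 ≈ 3.50.

λ̂_MAP = 3.50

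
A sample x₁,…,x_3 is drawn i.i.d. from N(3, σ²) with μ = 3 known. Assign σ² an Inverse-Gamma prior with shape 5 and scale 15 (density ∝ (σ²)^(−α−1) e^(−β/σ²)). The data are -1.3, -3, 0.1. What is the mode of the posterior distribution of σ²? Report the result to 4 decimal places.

σ̂²_MAP = 6.1933

Sum of squared deviations about the known mean: SS = (-1.3−3)² + (-3−3)² + (0.1−3)² = 62.9.
The Normal likelihood contributes (σ²)^(−n/2) exp(−SS/(2σ²)), so the posterior is Inverse-Gamma(α + n/2, β + SS/2) = Inverse-Gamma(6.5, 46.45).
The mode of Inverse-Gamma(a, b) is b/(a+1) = 46.45/7.5 ≈ 6.1933.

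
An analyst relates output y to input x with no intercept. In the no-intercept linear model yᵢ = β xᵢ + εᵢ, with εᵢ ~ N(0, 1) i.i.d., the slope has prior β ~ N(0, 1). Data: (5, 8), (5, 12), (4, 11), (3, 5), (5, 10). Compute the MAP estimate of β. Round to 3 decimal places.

β̂_MAP = 2.069

log p(β | y) = −Σ(yᵢ − βxᵢ)²/(2·1) − β²/(2·1) + const.
Setting the derivative to zero: Σxᵢ(yᵢ − βxᵢ)/1 − β/1 = 0, so β = Σxᵢyᵢ / (Σxᵢ² + σ²/τ²).
Σxᵢyᵢ = 5·8 + 5·12 + 4·11 + 3·5 + 5·10 = 209; Σxᵢ² = 100; σ²/τ² = 1.
β̂_MAP = 209 / (100 + 1) = 209/101 ≈ 2.069.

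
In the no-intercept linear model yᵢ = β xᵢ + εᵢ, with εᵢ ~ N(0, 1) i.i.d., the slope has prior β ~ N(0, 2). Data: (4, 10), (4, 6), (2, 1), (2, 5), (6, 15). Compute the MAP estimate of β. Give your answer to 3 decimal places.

log p(β | y) = −Σ(yᵢ − βxᵢ)²/(2·1) − β²/(2·2) + const.
Setting the derivative to zero: Σxᵢ(yᵢ − βxᵢ)/1 − β/2 = 0, so β = Σxᵢyᵢ / (Σxᵢ² + σ²/τ²).
Σxᵢyᵢ = 4·10 + 4·6 + 2·1 + 2·5 + 6·15 = 166; Σxᵢ² = 76; σ²/τ² = 0.5.
β̂_MAP = 166 / (76 + 0.5) = 166/76.5 ≈ 2.170.

β̂_MAP = 2.170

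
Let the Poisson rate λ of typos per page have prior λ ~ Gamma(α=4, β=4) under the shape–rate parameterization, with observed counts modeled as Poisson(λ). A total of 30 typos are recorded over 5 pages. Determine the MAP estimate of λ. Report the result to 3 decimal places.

λ̂_MAP = 3.667

Σxᵢ = 30, n = 5.
Posterior ∝ λ^3e^(−4λ) · λ^30e^(−5λ) = λ^33e^(−9λ), i.e. Gamma(shape=34, rate=9).
The mode of a Gamma(a, b) with a ≥ 1 (shape–rate) is (a−1)/b = 33/9 ≈ 3.667.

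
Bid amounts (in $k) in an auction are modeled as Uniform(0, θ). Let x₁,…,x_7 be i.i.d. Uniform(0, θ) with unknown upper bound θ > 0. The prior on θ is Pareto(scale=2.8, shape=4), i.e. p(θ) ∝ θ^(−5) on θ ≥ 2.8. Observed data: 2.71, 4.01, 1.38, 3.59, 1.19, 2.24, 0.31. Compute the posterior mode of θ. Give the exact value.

The Uniform(0, θ) likelihood is θ^(−n) for θ ≥ max(xᵢ), zero otherwise. Here max(xᵢ) = 4.01.
Posterior ∝ θ^(−5) · θ^(−7) = θ^(−12) on θ ≥ max(2.8, 4.01) = 4.01.
This density is strictly decreasing in θ, so the posterior mode lies at the lower boundary of the support.

θ̂_MAP = 4.01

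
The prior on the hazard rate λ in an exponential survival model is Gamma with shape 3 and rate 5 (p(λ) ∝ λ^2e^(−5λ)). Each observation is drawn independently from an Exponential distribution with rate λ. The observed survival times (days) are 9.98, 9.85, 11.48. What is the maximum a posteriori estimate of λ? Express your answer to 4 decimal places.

λ̂_MAP = 0.1377

The Exponential(rate=λ) likelihood is ∝ λ^n e^(−λΣtᵢ). Here n = 3 and Σtᵢ = 9.98 + 9.85 + 11.48 = 31.31.
Posterior ∝ λ^2e^(−5λ) · λ^3e^(−31.31λ) = λ^5e^(−36.31λ), i.e. Gamma(6, 36.31).
Mode = (a−1)/b = 5/36.31 ≈ 0.1377.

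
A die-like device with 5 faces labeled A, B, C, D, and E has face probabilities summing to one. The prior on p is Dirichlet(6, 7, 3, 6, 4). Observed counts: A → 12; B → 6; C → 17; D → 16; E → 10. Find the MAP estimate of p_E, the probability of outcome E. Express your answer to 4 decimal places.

The posterior is Dirichlet(αᵢ + nᵢ) = Dirichlet(18, 13, 20, 22, 14).
For a Dirichlet(a₁,…,a_K) with all aᵢ > 1, the mode has j-th component (aⱼ − 1)/(Σaᵢ − K).
Here Σaᵢ = 87 and K = 5, so p_E = (14 − 1)/(87 − 5) = 13/82 ≈ 0.1585.

MAP estimate of p_E = 0.1585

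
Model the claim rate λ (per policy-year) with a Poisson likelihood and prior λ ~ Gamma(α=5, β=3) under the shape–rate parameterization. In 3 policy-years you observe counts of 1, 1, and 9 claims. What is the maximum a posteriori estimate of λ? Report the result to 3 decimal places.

λ̂_MAP = 2.500

Σxᵢ = 1+1+9 = 11, with n = 3.
Posterior ∝ λ^4e^(−3λ) · λ^11e^(−3λ) = λ^15e^(−6λ), i.e. Gamma(shape=16, rate=6).
The mode of a Gamma(a, b) with a ≥ 1 (shape–rate) is (a−1)/b = 15/6 ≈ 2.500.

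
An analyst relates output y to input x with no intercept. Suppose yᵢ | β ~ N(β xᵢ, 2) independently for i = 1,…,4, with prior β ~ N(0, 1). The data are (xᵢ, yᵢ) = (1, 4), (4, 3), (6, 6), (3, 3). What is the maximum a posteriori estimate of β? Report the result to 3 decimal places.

log p(β | y) = −Σ(yᵢ − βxᵢ)²/(2·2) − β²/(2·1) + const.
Setting the derivative to zero: Σxᵢ(yᵢ − βxᵢ)/2 − β/1 = 0, so β = Σxᵢyᵢ / (Σxᵢ² + σ²/τ²).
Σxᵢyᵢ = 1·4 + 4·3 + 6·6 + 3·3 = 61; Σxᵢ² = 62; σ²/τ² = 2.
β̂_MAP = 61 / (62 + 2) = 61/64 ≈ 0.953.

β̂_MAP = 0.953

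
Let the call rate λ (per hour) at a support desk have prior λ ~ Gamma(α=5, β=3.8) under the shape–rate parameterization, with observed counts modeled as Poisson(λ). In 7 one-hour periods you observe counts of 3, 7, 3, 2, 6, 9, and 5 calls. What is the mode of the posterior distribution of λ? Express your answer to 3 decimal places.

Σxᵢ = 3+7+3+2+6+9+5 = 35, with n = 7.
Posterior ∝ λ^4e^(−3.8λ) · λ^35e^(−7λ) = λ^39e^(−10.8λ), i.e. Gamma(shape=40, rate=10.8).
The mode of a Gamma(a, b) with a ≥ 1 (shape–rate) is (a−1)/b = 39/10.8 ≈ 3.611.

λ̂_MAP = 3.611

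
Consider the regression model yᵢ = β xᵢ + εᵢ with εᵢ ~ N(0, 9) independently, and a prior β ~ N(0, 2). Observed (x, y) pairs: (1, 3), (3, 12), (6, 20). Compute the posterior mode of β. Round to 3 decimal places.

β̂_MAP = 3.149

log p(β | y) = −Σ(yᵢ − βxᵢ)²/(2·9) − β²/(2·2) + const.
Setting the derivative to zero: Σxᵢ(yᵢ − βxᵢ)/9 − β/2 = 0, so β = Σxᵢyᵢ / (Σxᵢ² + σ²/τ²).
Σxᵢyᵢ = 1·3 + 3·12 + 6·20 = 159; Σxᵢ² = 46; σ²/τ² = 4.5.
β̂_MAP = 159 / (46 + 4.5) = 159/50.5 ≈ 3.149.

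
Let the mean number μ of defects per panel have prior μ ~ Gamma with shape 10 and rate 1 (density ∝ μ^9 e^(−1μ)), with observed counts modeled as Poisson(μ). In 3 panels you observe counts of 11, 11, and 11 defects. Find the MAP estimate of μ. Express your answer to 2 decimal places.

Σxᵢ = 11+11+11 = 33, with n = 3.
Posterior ∝ μ^9e^(−1μ) · μ^33e^(−3μ) = μ^42e^(−4μ), i.e. Gamma(shape=43, rate=4).
The mode of a Gamma(a, b) with a ≥ 1 (shape–rate) is (a−1)/b = 42/4 ≈ 10.50.

μ̂_MAP = 10.50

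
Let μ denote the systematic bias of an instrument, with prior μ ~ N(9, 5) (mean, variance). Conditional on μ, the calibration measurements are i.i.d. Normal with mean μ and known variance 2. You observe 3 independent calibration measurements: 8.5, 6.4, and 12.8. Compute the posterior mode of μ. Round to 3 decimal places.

μ̂_MAP = 9.206

n = 3; x̄ = (8.5 + 6.4 + 12.8)/3 = 27.7/3 = 277/30 ≈ 9.2333.
For a Normal prior and Normal likelihood with known variance, the posterior is Normal; its mode equals its mean, the precision-weighted average.
Prior precision 1/σ₀² = 1/5 = 0.2; data precision n/σ² = 3/2 = 1.5.
μ̂ = (0.2·9 + 1.5·(277/30)) / (0.2 + 1.5) = 15.65/1.7 = 313/34 ≈ 9.206.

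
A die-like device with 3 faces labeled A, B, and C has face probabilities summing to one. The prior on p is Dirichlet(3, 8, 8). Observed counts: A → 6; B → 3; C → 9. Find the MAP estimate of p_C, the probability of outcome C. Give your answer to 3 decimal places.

The posterior is Dirichlet(αᵢ + nᵢ) = Dirichlet(9, 11, 17).
For a Dirichlet(a₁,…,a_K) with all aᵢ > 1, the mode has j-th component (aⱼ − 1)/(Σaᵢ − K).
Here Σaᵢ = 37 and K = 3, so p_C = (17 − 1)/(37 − 3) = 16/34 ≈ 0.471.

MAP estimate of p_C = 0.471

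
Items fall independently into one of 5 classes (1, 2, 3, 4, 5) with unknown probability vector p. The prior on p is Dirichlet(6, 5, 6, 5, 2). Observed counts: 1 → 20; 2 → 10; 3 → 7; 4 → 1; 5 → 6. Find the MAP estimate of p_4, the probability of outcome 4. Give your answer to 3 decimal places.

The posterior is Dirichlet(αᵢ + nᵢ) = Dirichlet(26, 15, 13, 6, 8).
For a Dirichlet(a₁,…,a_K) with all aᵢ > 1, the mode has j-th component (aⱼ − 1)/(Σaᵢ − K).
Here Σaᵢ = 68 and K = 5, so p_4 = (6 − 1)/(68 − 5) = 5/63 ≈ 0.079.

MAP estimate: 0.079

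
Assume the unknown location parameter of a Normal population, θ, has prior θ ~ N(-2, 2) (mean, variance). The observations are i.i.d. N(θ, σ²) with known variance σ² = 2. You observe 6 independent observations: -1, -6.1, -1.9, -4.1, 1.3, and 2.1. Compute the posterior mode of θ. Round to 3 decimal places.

θ̂_MAP = -1.671

n = 6; x̄ = ((-1) + (-6.1) + (-1.9) + (-4.1) + 1.3 + 2.1)/6 = -9.7/6 = -97/60 ≈ -1.6167.
For a Normal prior and Normal likelihood with known variance, the posterior is Normal; its mode equals its mean, the precision-weighted average.
Prior precision 1/σ₀² = 1/2 = 0.5; data precision n/σ² = 6/2 = 3.
θ̂ = (0.5·(-2) + 3·(-97/60)) / (0.5 + 3) = (-5.85)/3.5 = -117/70 ≈ -1.671.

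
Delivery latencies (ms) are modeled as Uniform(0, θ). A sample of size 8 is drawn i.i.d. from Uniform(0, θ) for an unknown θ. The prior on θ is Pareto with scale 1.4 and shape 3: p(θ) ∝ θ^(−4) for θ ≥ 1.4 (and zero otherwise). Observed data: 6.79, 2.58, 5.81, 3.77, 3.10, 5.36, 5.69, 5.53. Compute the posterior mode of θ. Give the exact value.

θ̂_MAP = 6.79

The Uniform(0, θ) likelihood is θ^(−n) for θ ≥ max(xᵢ), zero otherwise. Here max(xᵢ) = 6.79.
Posterior ∝ θ^(−4) · θ^(−8) = θ^(−12) on θ ≥ max(1.4, 6.79) = 6.79.
This density is strictly decreasing in θ, so the posterior mode lies at the lower boundary of the support.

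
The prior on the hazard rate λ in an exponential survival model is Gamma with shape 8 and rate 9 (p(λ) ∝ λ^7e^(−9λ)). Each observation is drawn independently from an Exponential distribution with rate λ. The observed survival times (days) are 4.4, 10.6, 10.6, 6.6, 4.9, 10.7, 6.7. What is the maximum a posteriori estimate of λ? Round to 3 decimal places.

The Exponential(rate=λ) likelihood is ∝ λ^n e^(−λΣtᵢ). Here n = 7 and Σtᵢ = 4.4 + 10.6 + 10.6 + 6.6 + 4.9 + 10.7 + 6.7 = 54.5.
Posterior ∝ λ^7e^(−9λ) · λ^7e^(−54.5λ) = λ^14e^(−63.5λ), i.e. Gamma(15, 63.5).
Mode = (a−1)/b = 14/63.5 ≈ 0.220.

λ̂_MAP = 0.220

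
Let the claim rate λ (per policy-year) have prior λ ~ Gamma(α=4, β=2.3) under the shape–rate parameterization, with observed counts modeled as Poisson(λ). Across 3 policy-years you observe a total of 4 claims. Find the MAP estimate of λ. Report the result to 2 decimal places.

Σxᵢ = 4, n = 3.
Posterior ∝ λ^3e^(−2.3λ) · λ^4e^(−3λ) = λ^7e^(−5.3λ), i.e. Gamma(shape=8, rate=5.3).
The mode of a Gamma(a, b) with a ≥ 1 (shape–rate) is (a−1)/b = 7/5.3 ≈ 1.32.

λ̂_MAP = 1.32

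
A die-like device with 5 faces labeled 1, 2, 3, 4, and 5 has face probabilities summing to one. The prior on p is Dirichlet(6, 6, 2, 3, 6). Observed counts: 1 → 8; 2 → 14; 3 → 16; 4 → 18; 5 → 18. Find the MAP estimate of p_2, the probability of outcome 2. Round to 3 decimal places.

The posterior is Dirichlet(αᵢ + nᵢ) = Dirichlet(14, 20, 18, 21, 24).
For a Dirichlet(a₁,…,a_K) with all aᵢ > 1, the mode has j-th component (aⱼ − 1)/(Σaᵢ − K).
Here Σaᵢ = 97 and K = 5, so p_2 = (20 − 1)/(97 − 5) = 19/92 ≈ 0.207.

MAP estimate: 0.207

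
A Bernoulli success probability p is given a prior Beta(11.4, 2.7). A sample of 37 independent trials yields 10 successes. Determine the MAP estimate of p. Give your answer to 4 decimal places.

p̂_MAP = 0.4155

Prior: Beta(11.4, 2.7).
Data: 10 successes in 37 trials. The binomial likelihood contributes p^10(1−p)^27, so the posterior is Beta(11.4+10, 2.7+27) = Beta(21.4, 29.7).
For Beta(a, b) with a, b > 1 the mode is (a−1)/(a+b−2) = 20.4/49.1 ≈ 0.4155.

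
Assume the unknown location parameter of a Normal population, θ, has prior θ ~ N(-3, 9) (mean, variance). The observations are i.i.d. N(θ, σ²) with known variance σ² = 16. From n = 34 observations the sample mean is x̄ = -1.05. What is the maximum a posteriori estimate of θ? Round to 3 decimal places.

θ̂_MAP = -1.147

n = 34, x̄ = -1.05.
For a Normal prior and Normal likelihood with known variance, the posterior is Normal; its mode equals its mean, the precision-weighted average.
Prior precision 1/σ₀² = 1/9; data precision n/σ² = 34/16 = 2.125.
θ̂ = ((1/9)·(-3) + 2.125·(-1.05)) / (1/9 + 2.125) = (-1231/480)/(161/72) = -3693/3220 ≈ -1.147.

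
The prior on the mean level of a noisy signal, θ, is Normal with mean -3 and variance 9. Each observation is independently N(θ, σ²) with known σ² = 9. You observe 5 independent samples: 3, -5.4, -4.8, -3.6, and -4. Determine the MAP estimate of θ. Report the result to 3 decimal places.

θ̂_MAP = -2.967

n = 5; x̄ = (3 + (-5.4) + (-4.8) + (-3.6) + (-4))/5 = -14.8/5 = -2.96.
For a Normal prior and Normal likelihood with known variance, the posterior is Normal; its mode equals its mean, the precision-weighted average.
Prior precision 1/σ₀² = 1/9; data precision n/σ² = 5/9.
θ̂ = ((1/9)·(-3) + (5/9)·(-2.96)) / (1/9 + 5/9) = (-89/45)/(2/3) = -89/30 ≈ -2.967.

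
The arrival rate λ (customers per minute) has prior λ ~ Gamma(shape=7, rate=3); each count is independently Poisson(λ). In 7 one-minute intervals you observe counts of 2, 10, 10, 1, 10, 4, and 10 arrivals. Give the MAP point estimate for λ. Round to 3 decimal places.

λ̂_MAP = 5.300

Σxᵢ = 2+10+10+1+10+4+10 = 47, with n = 7.
Posterior ∝ λ^6e^(−3λ) · λ^47e^(−7λ) = λ^53e^(−10λ), i.e. Gamma(shape=54, rate=10).
The mode of a Gamma(a, b) with a ≥ 1 (shape–rate) is (a−1)/b = 53/10 ≈ 5.300.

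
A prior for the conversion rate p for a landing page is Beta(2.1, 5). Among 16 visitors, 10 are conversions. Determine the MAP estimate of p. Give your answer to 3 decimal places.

p̂_MAP = 0.526

Prior: Beta(2.1, 5).
Data: 10 successes in 16 trials. The binomial likelihood contributes p^10(1−p)^6, so the posterior is Beta(2.1+10, 5+6) = Beta(12.1, 11).
For Beta(a, b) with a, b > 1 the mode is (a−1)/(a+b−2) = 11.1/21.1 ≈ 0.526.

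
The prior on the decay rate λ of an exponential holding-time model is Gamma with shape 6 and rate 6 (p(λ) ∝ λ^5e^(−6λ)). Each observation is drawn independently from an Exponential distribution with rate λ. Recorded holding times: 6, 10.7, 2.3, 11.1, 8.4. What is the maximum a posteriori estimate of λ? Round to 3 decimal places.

λ̂_MAP = 0.225

The Exponential(rate=λ) likelihood is ∝ λ^n e^(−λΣtᵢ). Here n = 5 and Σtᵢ = 6 + 10.7 + 2.3 + 11.1 + 8.4 = 38.5.
Posterior ∝ λ^5e^(−6λ) · λ^5e^(−38.5λ) = λ^10e^(−44.5λ), i.e. Gamma(11, 44.5).
Mode = (a−1)/b = 10/44.5 ≈ 0.225.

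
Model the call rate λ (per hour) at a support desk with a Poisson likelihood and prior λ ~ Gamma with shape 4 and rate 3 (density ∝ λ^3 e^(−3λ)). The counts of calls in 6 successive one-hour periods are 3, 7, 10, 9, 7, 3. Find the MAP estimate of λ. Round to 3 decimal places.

λ̂_MAP = 4.667

Σxᵢ = 3+7+10+9+7+3 = 39, with n = 6.
Posterior ∝ λ^3e^(−3λ) · λ^39e^(−6λ) = λ^42e^(−9λ), i.e. Gamma(shape=43, rate=9).
The mode of a Gamma(a, b) with a ≥ 1 (shape–rate) is (a−1)/b = 42/9 ≈ 4.667.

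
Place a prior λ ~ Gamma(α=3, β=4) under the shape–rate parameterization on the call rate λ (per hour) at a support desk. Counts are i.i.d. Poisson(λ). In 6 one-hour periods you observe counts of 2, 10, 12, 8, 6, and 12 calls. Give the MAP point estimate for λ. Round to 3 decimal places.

Σxᵢ = 2+10+12+8+6+12 = 50, with n = 6.
Posterior ∝ λ^2e^(−4λ) · λ^50e^(−6λ) = λ^52e^(−10λ), i.e. Gamma(shape=53, rate=10).
The mode of a Gamma(a, b) with a ≥ 1 (shape–rate) is (a−1)/b = 52/10 ≈ 5.200.

λ̂_MAP = 5.200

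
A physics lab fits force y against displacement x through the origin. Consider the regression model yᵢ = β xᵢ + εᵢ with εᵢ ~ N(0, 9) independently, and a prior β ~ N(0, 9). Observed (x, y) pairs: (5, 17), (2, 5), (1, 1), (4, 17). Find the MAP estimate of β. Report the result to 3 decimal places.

log p(β | y) = −Σ(yᵢ − βxᵢ)²/(2·9) − β²/(2·9) + const.
Setting the derivative to zero: Σxᵢ(yᵢ − βxᵢ)/9 − β/9 = 0, so β = Σxᵢyᵢ / (Σxᵢ² + σ²/τ²).
Σxᵢyᵢ = 5·17 + 2·5 + 1·1 + 4·17 = 164; Σxᵢ² = 46; σ²/τ² = 1.
β̂_MAP = 164 / (46 + 1) = 164/47 ≈ 3.489.

β̂_MAP = 3.489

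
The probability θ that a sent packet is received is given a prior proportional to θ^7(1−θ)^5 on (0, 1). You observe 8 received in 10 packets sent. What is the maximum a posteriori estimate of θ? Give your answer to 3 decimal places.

The prior density ∝ θ^7(1−θ)^5 is the kernel of Beta(8, 6).
Data: 8 successes in 10 trials. The binomial likelihood contributes θ^8(1−θ)^2, so the posterior is Beta(8+8, 6+2) = Beta(16, 8).
For Beta(a, b) with a, b > 1 the mode is (a−1)/(a+b−2) = 15/22 ≈ 0.682.

θ̂_MAP = 0.682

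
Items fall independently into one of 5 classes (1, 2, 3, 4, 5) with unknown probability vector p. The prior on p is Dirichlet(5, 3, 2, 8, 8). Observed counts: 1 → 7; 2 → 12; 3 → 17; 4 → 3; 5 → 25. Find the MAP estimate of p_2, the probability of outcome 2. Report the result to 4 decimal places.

The posterior is Dirichlet(αᵢ + nᵢ) = Dirichlet(12, 15, 19, 11, 33).
For a Dirichlet(a₁,…,a_K) with all aᵢ > 1, the mode has j-th component (aⱼ − 1)/(Σaᵢ − K).
Here Σaᵢ = 90 and K = 5, so p_2 = (15 − 1)/(90 − 5) = 14/85 ≈ 0.1647.

MAP estimate: 0.1647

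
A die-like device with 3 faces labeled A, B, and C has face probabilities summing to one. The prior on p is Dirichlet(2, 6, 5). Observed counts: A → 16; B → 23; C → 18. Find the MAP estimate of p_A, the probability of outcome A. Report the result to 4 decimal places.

The posterior is Dirichlet(αᵢ + nᵢ) = Dirichlet(18, 29, 23).
For a Dirichlet(a₁,…,a_K) with all aᵢ > 1, the mode has j-th component (aⱼ − 1)/(Σaᵢ − K).
Here Σaᵢ = 70 and K = 3, so p_A = (18 − 1)/(70 − 3) = 17/67 ≈ 0.2537.

MAP estimate of p_A = 0.2537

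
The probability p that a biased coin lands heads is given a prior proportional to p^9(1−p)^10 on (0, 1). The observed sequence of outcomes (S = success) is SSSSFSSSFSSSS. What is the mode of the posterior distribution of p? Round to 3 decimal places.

p̂_MAP = 0.625

The prior density ∝ p^9(1−p)^10 is the kernel of Beta(10, 11).
Data: 11 successes in 13 trials (from the sequence). The binomial likelihood contributes p^11(1−p)^2, so the posterior is Beta(10+11, 11+2) = Beta(21, 13).
For Beta(a, b) with a, b > 1 the mode is (a−1)/(a+b−2) = 20/32 ≈ 0.625.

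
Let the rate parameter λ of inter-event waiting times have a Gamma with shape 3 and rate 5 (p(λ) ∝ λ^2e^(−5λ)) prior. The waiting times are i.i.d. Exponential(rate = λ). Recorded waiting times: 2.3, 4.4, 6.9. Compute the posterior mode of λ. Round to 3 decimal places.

The Exponential(rate=λ) likelihood is ∝ λ^n e^(−λΣtᵢ). Here n = 3 and Σtᵢ = 2.3 + 4.4 + 6.9 = 13.6.
Posterior ∝ λ^2e^(−5λ) · λ^3e^(−13.6λ) = λ^5e^(−18.6λ), i.e. Gamma(6, 18.6).
Mode = (a−1)/b = 5/18.6 ≈ 0.269.

λ̂_MAP = 0.269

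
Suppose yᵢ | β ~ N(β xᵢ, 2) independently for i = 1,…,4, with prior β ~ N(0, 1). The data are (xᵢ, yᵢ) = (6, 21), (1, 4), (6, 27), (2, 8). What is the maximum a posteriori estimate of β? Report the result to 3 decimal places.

log p(β | y) = −Σ(yᵢ − βxᵢ)²/(2·2) − β²/(2·1) + const.
Setting the derivative to zero: Σxᵢ(yᵢ − βxᵢ)/2 − β/1 = 0, so β = Σxᵢyᵢ / (Σxᵢ² + σ²/τ²).
Σxᵢyᵢ = 6·21 + 1·4 + 6·27 + 2·8 = 308; Σxᵢ² = 77; σ²/τ² = 2.
β̂_MAP = 308 / (77 + 2) = 308/79 ≈ 3.899.

β̂_MAP = 3.899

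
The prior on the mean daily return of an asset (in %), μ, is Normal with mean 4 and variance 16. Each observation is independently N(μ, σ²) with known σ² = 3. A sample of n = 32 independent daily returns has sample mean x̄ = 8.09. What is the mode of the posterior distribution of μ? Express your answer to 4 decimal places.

n = 32, x̄ = 8.09.
For a Normal prior and Normal likelihood with known variance, the posterior is Normal; its mode equals its mean, the precision-weighted average.
Prior precision 1/σ₀² = 1/16 = 0.0625; data precision n/σ² = 32/3.
μ̂ = (0.0625·4 + (32/3)·8.09) / (0.0625 + 32/3) = (25963/300)/(515/48) = 103852/12875 ≈ 8.0662.

μ̂_MAP = 8.0662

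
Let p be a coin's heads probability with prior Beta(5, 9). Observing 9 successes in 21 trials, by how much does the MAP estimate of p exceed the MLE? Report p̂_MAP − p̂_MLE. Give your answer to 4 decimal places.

Posterior is Beta(14, 21); MAP = (14−1)/(35−2) = 13/33 ≈ 0.39394.
MLE ignores the prior: p̂_MLE = k/n = 9/21 ≈ 0.42857.
Difference = 13/33 − 9/21 = -8/231 ≈ -0.0346.

MAP − MLE = -0.0346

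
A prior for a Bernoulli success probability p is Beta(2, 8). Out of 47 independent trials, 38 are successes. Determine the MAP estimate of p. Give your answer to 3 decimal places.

p̂_MAP = 0.709

Prior: Beta(2, 8).
Data: 38 successes in 47 trials. The binomial likelihood contributes p^38(1−p)^9, so the posterior is Beta(2+38, 8+9) = Beta(40, 17).
For Beta(a, b) with a, b > 1 the mode is (a−1)/(a+b−2) = 39/55 ≈ 0.709.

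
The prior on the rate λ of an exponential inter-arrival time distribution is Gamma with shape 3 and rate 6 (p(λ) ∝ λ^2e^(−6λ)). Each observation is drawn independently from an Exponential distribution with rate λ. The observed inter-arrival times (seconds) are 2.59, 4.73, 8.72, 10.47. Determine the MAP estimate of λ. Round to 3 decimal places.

The Exponential(rate=λ) likelihood is ∝ λ^n e^(−λΣtᵢ). Here n = 4 and Σtᵢ = 2.59 + 4.73 + 8.72 + 10.47 = 26.51.
Posterior ∝ λ^2e^(−6λ) · λ^4e^(−26.51λ) = λ^6e^(−32.51λ), i.e. Gamma(7, 32.51).
Mode = (a−1)/b = 6/32.51 ≈ 0.185.

λ̂_MAP = 0.185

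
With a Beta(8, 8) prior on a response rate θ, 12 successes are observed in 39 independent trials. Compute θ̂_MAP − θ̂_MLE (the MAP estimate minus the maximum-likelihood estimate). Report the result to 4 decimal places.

MAP − MLE = 0.0508

Posterior is Beta(20, 35); MAP = (20−1)/(55−2) = 19/53 ≈ 0.35849.
MLE ignores the prior: θ̂_MLE = k/n = 12/39 ≈ 0.30769.
Difference = 19/53 − 12/39 = 35/689 ≈ 0.0508.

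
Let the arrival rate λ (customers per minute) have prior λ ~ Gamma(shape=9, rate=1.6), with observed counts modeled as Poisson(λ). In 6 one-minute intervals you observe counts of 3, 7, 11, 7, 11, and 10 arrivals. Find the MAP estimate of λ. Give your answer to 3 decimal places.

Σxᵢ = 3+7+11+7+11+10 = 49, with n = 6.
Posterior ∝ λ^8e^(−1.6λ) · λ^49e^(−6λ) = λ^57e^(−7.6λ), i.e. Gamma(shape=58, rate=7.6).
The mode of a Gamma(a, b) with a ≥ 1 (shape–rate) is (a−1)/b = 57/7.6 ≈ 7.500.

λ̂_MAP = 7.500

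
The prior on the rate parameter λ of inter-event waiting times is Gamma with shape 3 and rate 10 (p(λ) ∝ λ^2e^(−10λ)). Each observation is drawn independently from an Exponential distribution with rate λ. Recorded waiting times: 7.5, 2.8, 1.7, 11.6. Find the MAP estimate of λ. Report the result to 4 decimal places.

The Exponential(rate=λ) likelihood is ∝ λ^n e^(−λΣtᵢ). Here n = 4 and Σtᵢ = 7.5 + 2.8 + 1.7 + 11.6 = 23.6.
Posterior ∝ λ^2e^(−10λ) · λ^4e^(−23.6λ) = λ^6e^(−33.6λ), i.e. Gamma(7, 33.6).
Mode = (a−1)/b = 6/33.6 ≈ 0.1786.

λ̂_MAP = 0.1786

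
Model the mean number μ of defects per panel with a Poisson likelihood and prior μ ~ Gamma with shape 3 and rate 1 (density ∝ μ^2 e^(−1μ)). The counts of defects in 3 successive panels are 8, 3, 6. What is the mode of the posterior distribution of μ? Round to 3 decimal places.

μ̂_MAP = 4.750

Σxᵢ = 8+3+6 = 17, with n = 3.
Posterior ∝ μ^2e^(−1μ) · μ^17e^(−3μ) = μ^19e^(−4μ), i.e. Gamma(shape=20, rate=4).
The mode of a Gamma(a, b) with a ≥ 1 (shape–rate) is (a−1)/b = 19/4 ≈ 4.750.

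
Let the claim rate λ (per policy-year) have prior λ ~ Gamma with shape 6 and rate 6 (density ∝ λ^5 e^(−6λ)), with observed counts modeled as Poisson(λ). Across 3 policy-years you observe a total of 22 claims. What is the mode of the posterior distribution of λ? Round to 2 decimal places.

Σxᵢ = 22, n = 3.
Posterior ∝ λ^5e^(−6λ) · λ^22e^(−3λ) = λ^27e^(−9λ), i.e. Gamma(shape=28, rate=9).
The mode of a Gamma(a, b) with a ≥ 1 (shape–rate) is (a−1)/b = 27/9 ≈ 3.00.

λ̂_MAP = 3.00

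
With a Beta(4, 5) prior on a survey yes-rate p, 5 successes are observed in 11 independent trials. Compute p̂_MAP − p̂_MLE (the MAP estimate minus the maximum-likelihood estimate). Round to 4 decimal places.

Posterior is Beta(9, 11); MAP = (9−1)/(20−2) = 8/18 ≈ 0.44444.
MLE ignores the prior: p̂_MLE = k/n = 5/11 ≈ 0.45455.
Difference = 8/18 − 5/11 = -1/99 ≈ -0.0101.

MAP − MLE = -0.0101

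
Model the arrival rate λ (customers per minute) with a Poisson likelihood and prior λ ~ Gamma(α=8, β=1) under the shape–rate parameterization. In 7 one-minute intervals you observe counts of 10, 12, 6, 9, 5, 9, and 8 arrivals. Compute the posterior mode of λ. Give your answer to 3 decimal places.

Σxᵢ = 10+12+6+9+5+9+8 = 59, with n = 7.
Posterior ∝ λ^7e^(−1λ) · λ^59e^(−7λ) = λ^66e^(−8λ), i.e. Gamma(shape=67, rate=8).
The mode of a Gamma(a, b) with a ≥ 1 (shape–rate) is (a−1)/b = 66/8 ≈ 8.250.

λ̂_MAP = 8.250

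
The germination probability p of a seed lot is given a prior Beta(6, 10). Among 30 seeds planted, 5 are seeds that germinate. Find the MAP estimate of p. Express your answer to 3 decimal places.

Prior: Beta(6, 10).
Data: 5 successes in 30 trials. The binomial likelihood contributes p^5(1−p)^25, so the posterior is Beta(6+5, 10+25) = Beta(11, 35).
For Beta(a, b) with a, b > 1 the mode is (a−1)/(a+b−2) = 10/44 ≈ 0.227.

p̂_MAP = 0.227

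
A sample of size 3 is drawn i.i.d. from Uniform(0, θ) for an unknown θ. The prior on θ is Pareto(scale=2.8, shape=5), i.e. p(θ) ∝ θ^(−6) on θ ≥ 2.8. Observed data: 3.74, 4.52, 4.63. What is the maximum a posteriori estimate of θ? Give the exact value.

The Uniform(0, θ) likelihood is θ^(−n) for θ ≥ max(xᵢ), zero otherwise. Here max(xᵢ) = 4.63.
Posterior ∝ θ^(−6) · θ^(−3) = θ^(−9) on θ ≥ max(2.8, 4.63) = 4.63.
This density is strictly decreasing in θ, so the posterior mode lies at the lower boundary of the support.

θ̂_MAP = 4.63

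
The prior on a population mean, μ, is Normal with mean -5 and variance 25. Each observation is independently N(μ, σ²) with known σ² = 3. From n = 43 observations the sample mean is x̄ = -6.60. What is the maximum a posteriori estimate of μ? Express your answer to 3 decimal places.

n = 43, x̄ = -6.60.
For a Normal prior and Normal likelihood with known variance, the posterior is Normal; its mode equals its mean, the precision-weighted average.
Prior precision 1/σ₀² = 1/25 = 0.04; data precision n/σ² = 43/3.
μ̂ = (0.04·(-5) + (43/3)·(-6.6)) / (0.04 + 43/3) = (-94.8)/(1078/75) = -3555/539 ≈ -6.596.

μ̂_MAP = -6.596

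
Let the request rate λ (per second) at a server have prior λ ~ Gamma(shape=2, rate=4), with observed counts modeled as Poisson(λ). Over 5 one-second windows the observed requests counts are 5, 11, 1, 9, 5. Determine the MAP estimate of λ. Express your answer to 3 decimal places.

λ̂_MAP = 3.556

Σxᵢ = 5+11+1+9+5 = 31, with n = 5.
Posterior ∝ λe^(−4λ) · λ^31e^(−5λ) = λ^32e^(−9λ), i.e. Gamma(shape=33, rate=9).
The mode of a Gamma(a, b) with a ≥ 1 (shape–rate) is (a−1)/b = 32/9 ≈ 3.556.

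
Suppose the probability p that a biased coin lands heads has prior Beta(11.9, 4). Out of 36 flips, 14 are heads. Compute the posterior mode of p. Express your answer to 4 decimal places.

p̂_MAP = 0.4990

Prior: Beta(11.9, 4).
Data: 14 successes in 36 trials. The binomial likelihood contributes p^14(1−p)^22, so the posterior is Beta(11.9+14, 4+22) = Beta(25.9, 26).
For Beta(a, b) with a, b > 1 the mode is (a−1)/(a+b−2) = 24.9/49.9 ≈ 0.4990.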